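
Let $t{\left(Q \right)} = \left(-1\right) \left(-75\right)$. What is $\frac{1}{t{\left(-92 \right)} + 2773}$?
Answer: $\frac{1}{2848} \approx 0.00035112$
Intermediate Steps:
$t{\left(Q \right)} = 75$
$\frac{1}{t{\left(-92 \right)} + 2773} = \frac{1}{75 + 2773} = \frac{1}{2848}$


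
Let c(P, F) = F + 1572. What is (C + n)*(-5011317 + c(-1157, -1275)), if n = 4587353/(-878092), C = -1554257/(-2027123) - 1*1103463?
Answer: 351518151916452637489095/63571446047 ≈ 5.5295e+12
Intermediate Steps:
c(P, F) = 1572 + F
C = -2236853672692/2027123 (C = -1554257*(-1/2027123) - 1103463 = 1554257/2027123 - 1103463 = -2236853672692/2027123 ≈ -1.1035e+6)
n = -4587353/878092 (n = 4587353*(-1/878092) = -4587353/878092 ≈ -5.2242)
(C + n)*(-5011317 + c(-1157, -1275)) = (-2236853672692/2027123 - 4587353/878092)*(-5011317 + (1572 - 1275)) = -1964172614290239083*(-5011317 + 297)/1780000489316 = -1964172614290239083/1780000489316*(-5011020) = 351518151916452637489095/63571446047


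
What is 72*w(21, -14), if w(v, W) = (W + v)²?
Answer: 3528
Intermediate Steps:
72*w(21, -14) = 72*(-14 + 21)² = 72*7² = 72*49 = 3528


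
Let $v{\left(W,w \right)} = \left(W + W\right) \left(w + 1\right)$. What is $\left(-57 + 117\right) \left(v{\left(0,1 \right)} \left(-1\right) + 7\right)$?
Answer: $420$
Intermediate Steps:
$v{\left(W,w \right)} = 2 W \left(1 + w\right)$
$\left(-57 + 117\right) \left(v{\left(0,1 \right)} \left(-1\right) + 7\right) = \left(-57 + 117\right) \left(2 \cdot 0 \left(1 + 1\right) \left(-1\right) + 7\right) = 60 \left(2 \cdot 0 \cdot 2 \left(-1\right) + 7\right) = 60 \left(0 \left(-1\right) + 7\right) = 60 \left(0 + 7\right) = 60 \cdot 7 = 420$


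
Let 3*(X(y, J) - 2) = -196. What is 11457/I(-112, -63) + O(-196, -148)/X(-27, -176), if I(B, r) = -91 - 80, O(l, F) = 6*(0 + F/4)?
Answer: -6032/95 ≈ -63.495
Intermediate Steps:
X(y, J) = -190/3 (X(y, J) = 2 + (⅓)*(-196) = 2 - 196/3 = -190/3)
O(l, F) = 3*F/2 (O(l, F) = 6*(0 + F*(¼)) = 6*(0 + F/4) = 6*(F/4) = 3*F/2)
I(B, r) = -171
11457/I(-112, -63) + O(-196, -148)/X(-27, -176) = 11457/(-171) + ((3/2)*(-148))/(-190/3) = 11457*(-1/171) - 222*(-3/190) = -67 + 333/95 = -6032/95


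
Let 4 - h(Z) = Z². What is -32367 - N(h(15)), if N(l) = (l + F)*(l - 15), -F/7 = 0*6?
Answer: -84523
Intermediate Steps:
h(Z) = 4 - Z²
F = 0 (F = -0*6 = -7*0 = 0)
N(l) = l*(-15 + l) (N(l) = (l + 0)*(l - 15) = l*(-15 + l))
-32367 - N(h(15)) = -32367 - (4 - 1*15²)*(-15 + (4 - 1*15²)) = -32367 - (4 - 1*225)*(-15 + (4 - 1*225)) = -32367 - (4 - 225)*(-15 + (4 - 225)) = -32367 - (-221)*(-15 - 221) = -32367 - (-221)*(-236) = -32367 - 1*52156 = -32367 - 52156 = -84523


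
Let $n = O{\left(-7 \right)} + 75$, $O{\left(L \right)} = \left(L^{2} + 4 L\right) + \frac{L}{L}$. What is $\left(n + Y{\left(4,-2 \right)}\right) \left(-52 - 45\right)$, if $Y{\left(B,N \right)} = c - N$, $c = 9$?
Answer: $-10476$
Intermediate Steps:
$O{\left(L \right)} = 1 + L^{2} + 4 L$ ($O{\left(L \right)} = \left(L^{2} + 4 L\right) + 1 = 1 + L^{2} + 4 L$)
$Y{\left(B,N \right)} = 9 - N$
$n = 97$ ($n = \left(1 + \left(-7\right)^{2} + 4 \left(-7\right)\right) + 75 = \left(1 + 49 - 28\right) + 75 = 22 + 75 = 97$)
$\left(n + Y{\left(4,-2 \right)}\right) \left(-52 - 45\right) = \left(97 + \left(9 - -2\right)\right) \left(-52 - 45\right) = \left(97 + \left(9 + 2\right)\right) \left(-52 - 45\right) = \left(97 + 11\right) \left(-97\right) = 108 \left(-97\right) = -10476$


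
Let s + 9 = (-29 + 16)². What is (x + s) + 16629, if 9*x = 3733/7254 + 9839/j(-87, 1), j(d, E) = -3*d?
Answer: 10598183819/631098 ≈ 16793.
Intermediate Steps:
s = 160 (s = -9 + (-29 + 16)² = -9 + (-13)² = -9 + 169 = 160)
x = 2679497/631098 (x = (3733/7254 + 9839/((-3*(-87))))/9 = (3733*(1/7254) + 9839/261)/9 = (3733/7254 + 9839*(1/261))/9 = (3733/7254 + 9839/261)/9 = (⅑)*(2679497/70122) = 2679497/631098 ≈ 4.2458)
(x + s) + 16629 = (2679497/631098 + 160) + 16629 = 103655177/631098 + 16629 = 10598183819/631098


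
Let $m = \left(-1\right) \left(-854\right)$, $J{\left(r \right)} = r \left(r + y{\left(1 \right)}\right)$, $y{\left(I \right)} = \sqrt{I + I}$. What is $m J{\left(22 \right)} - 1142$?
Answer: $412194 + 18788 \sqrt{2} \approx 4.3876 \cdot 10^{5}$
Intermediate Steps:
$y{\left(I \right)} = \sqrt{2} \sqrt{I}$ ($y{\left(I \right)} = \sqrt{2 I} = \sqrt{2} \sqrt{I}$)
$J{\left(r \right)} = r \left(r + \sqrt{2}\right)$ ($J{\left(r \right)} = r \left(r + \sqrt{2} \sqrt{1}\right) = r \left(r + \sqrt{2} \cdot 1\right) = r \left(r + \sqrt{2}\right)$)
$m = 854$
$m J{\left(22 \right)} - 1142 = 854 \cdot 22 \left(22 + \sqrt{2}\right) - 1142 = 854 \left(484 + 22 \sqrt{2}\right) - 1142 = \left(413336 + 18788 \sqrt{2}\right) - 1142 = 412194 + 18788 \sqrt{2}$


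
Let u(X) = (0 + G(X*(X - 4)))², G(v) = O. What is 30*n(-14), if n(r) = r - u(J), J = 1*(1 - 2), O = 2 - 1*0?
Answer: -540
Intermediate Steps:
O = 2 (O = 2 + 0 = 2)
G(v) = 2
J = -1 (J = 1*(-1) = -1)
u(X) = 4 (u(X) = (0 + 2)² = 2² = 4)
n(r) = -4 + r (n(r) = r - 1*4 = r - 4 = -4 + r)
30*n(-14) = 30*(-4 - 14) = 30*(-18) = -540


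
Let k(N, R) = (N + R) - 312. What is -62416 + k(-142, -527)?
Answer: -63397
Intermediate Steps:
k(N, R) = -312 + N + R
-62416 + k(-142, -527) = -62416 + (-312 - 142 - 527) = -62416 - 981 = -63397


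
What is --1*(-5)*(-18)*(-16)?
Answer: -1440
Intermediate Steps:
--1*(-5)*(-18)*(-16) = -5*(-18)*(-16) = -(-90)*(-16) = -1*1440 = -1440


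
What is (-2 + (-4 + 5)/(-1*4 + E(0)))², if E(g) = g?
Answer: 81/16 ≈ 5.0625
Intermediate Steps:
(-2 + (-4 + 5)/(-1*4 + E(0)))² = (-2 + (-4 + 5)/(-1*4 + 0))² = (-2 + 1/(-4 + 0))² = (-2 + 1/(-4))² = (-2 + 1*(-¼))² = (-2 - ¼)² = (-9/4)² = 81/16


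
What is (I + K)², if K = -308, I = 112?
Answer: 38416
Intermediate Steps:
(I + K)² = (112 - 308)² = (-196)² = 38416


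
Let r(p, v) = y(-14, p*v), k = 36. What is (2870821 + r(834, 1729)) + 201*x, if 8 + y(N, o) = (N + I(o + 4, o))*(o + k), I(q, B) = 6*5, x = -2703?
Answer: 25399862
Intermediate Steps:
I(q, B) = 30
y(N, o) = -8 + (30 + N)*(36 + o) (y(N, o) = -8 + (N + 30)*(o + 36) = -8 + (30 + N)*(36 + o))
r(p, v) = 568 + 16*p*v (r(p, v) = 1072 + 30*(p*v) + 36*(-14) - 14*p*v = 1072 + 30*p*v - 504 - 14*p*v = 568 + 16*p*v)
(2870821 + r(834, 1729)) + 201*x = (2870821 + (568 + 16*834*1729)) + 201*(-2703) = (2870821 + (568 + 23071776)) - 543303 = (2870821 + 23072344) - 543303 = 25943165 - 543303 = 25399862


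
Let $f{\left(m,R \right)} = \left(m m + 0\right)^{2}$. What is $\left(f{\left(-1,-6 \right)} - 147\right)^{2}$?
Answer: $21316$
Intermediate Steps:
$f{\left(m,R \right)} = m^{4}$ ($f{\left(m,R \right)} = \left(m^{2} + 0\right)^{2} = \left(m^{2}\right)^{2} = m^{4}$)
$\left(f{\left(-1,-6 \right)} - 147\right)^{2} = \left(\left(-1\right)^{4} - 147\right)^{2} = \left(1 - 147\right)^{2} = \left(-146\right)^{2} = 21316$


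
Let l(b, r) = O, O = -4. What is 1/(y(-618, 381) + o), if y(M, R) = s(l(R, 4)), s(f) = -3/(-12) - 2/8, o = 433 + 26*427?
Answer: 1/11535 ≈ 8.6693e-5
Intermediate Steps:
o = 11535 (o = 433 + 11102 = 11535)
l(b, r) = -4
s(f) = 0 (s(f) = -3*(-1/12) - 2*1/8 = 1/4 - 1/4 = 0)
y(M, R) = 0
1/(y(-618, 381) + o) = 1/(0 + 11535) = 1/11535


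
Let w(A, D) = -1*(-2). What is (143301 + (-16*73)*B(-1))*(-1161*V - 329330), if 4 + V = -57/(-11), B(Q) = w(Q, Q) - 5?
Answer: -534035925015/11 ≈ -4.8549e+10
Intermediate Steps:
w(A, D) = 2
B(Q) = -3 (B(Q) = 2 - 5 = -3)
V = 13/11 (V = -4 - 57/(-11) = -4 - 57*(-1/11) = -4 + 57/11 = 13/11 ≈ 1.1818)
(143301 + (-16*73)*B(-1))*(-1161*V - 329330) = (143301 - 16*73*(-3))*(-1161*13/11 - 329330) = (143301 - 1168*(-3))*(-15093/11 - 329330) = (143301 + 3504)*(-3637723/11) = 146805*(-3637723/11) = -534035925015/11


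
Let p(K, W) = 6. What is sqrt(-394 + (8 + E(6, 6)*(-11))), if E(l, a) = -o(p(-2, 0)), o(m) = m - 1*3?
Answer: I*sqrt(353) ≈ 18.788*I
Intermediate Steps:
o(m) = -3 + m (o(m) = m - 3 = -3 + m)
E(l, a) = -3 (E(l, a) = -(-3 + 6) = -1*3 = -3)
sqrt(-394 + (8 + E(6, 6)*(-11))) = sqrt(-394 + (8 - 3*(-11))) = sqrt(-394 + (8 + 33)) = sqrt(-394 + 41) = sqrt(-353) = I*sqrt(353)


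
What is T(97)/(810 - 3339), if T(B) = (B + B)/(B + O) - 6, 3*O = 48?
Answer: 484/285777 ≈ 0.0016936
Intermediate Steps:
O = 16 (O = (⅓)*48 = 16)
T(B) = -6 + 2*B/(16 + B) (T(B) = (B + B)/(B + 16) - 6 = (2*B)/(16 + B) - 6 = 2*B/(16 + B) - 6 = -6 + 2*B/(16 + B))
T(97)/(810 - 3339) = (4*(-24 - 1*97)/(16 + 97))/(810 - 3339) = (4*(-24 - 97)/113)/(-2529) = (4*(1/113)*(-121))*(-1/2529) = -484/113*(-1/2529) = 484/285777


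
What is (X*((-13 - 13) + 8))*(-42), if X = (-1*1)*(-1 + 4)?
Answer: -2268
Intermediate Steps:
X = -3 (X = -1*3 = -3)
(X*((-13 - 13) + 8))*(-42) = -3*((-13 - 13) + 8)*(-42) = -3*(-26 + 8)*(-42) = -3*(-18)*(-42) = 54*(-42) = -2268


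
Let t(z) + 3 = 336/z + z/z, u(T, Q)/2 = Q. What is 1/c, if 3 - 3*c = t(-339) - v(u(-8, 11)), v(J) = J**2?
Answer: 339/55369 ≈ 0.0061226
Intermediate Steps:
u(T, Q) = 2*Q
t(z) = -2 + 336/z (t(z) = -3 + (336/z + z/z) = -3 + (336/z + 1) = -3 + (1 + 336/z) = -2 + 336/z)
c = 55369/339 (c = 1 - ((-2 + 336/(-339)) - (2*11)**2)/3 = 1 - ((-2 + 336*(-1/339)) - 1*22**2)/3 = 1 - ((-2 - 112/113) - 1*484)/3 = 1 - (-338/113 - 484)/3 = 1 - 1/3*(-55030/113) = 1 + 55030/339 = 55369/339 ≈ 163.33)
1/c = 1/(55369/339) = 339/55369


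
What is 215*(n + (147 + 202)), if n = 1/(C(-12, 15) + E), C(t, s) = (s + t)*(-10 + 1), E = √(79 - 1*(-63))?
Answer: 44039740/587 - 215*√142/587 ≈ 75021.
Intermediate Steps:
E = √142 (E = √(79 + 63) = √142 ≈ 11.916)
C(t, s) = -9*s - 9*t (C(t, s) = (s + t)*(-9) = -9*s - 9*t)
n = 1/(-27 + √142) (n = 1/((-9*15 - 9*(-12)) + √142) = 1/((-135 + 108) + √142) = 1/(-27 + √142) ≈ -0.066297)
215*(n + (147 + 202)) = 215*((-27/587 - √142/587) + (147 + 202)) = 215*((-27/587 - √142/587) + 349) = 215*(204836/587 - √142/587) = 44039740/587 - 215*√142/587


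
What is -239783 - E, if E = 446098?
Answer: -685881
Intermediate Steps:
-239783 - E = -239783 - 1*446098 = -239783 - 446098 = -685881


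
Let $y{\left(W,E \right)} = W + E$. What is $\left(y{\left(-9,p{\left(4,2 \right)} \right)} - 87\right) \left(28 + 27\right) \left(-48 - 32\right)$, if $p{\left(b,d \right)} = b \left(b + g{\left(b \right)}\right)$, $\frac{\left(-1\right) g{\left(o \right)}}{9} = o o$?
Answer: $2886400$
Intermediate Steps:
$g{\left(o \right)} = - 9 o^{2}$ ($g{\left(o \right)} = - 9 o o = - 9 o^{2}$)
$p{\left(b,d \right)} = b \left(b - 9 b^{2}\right)$
$y{\left(W,E \right)} = E + W$
$\left(y{\left(-9,p{\left(4,2 \right)} \right)} - 87\right) \left(28 + 27\right) \left(-48 - 32\right) = \left(\left(4^{2} \left(1 - 36\right) - 9\right) - 87\right) \left(28 + 27\right) \left(-48 - 32\right) = \left(\left(16 \left(1 - 36\right) - 9\right) - 87\right) 55 \left(-80\right) = \left(\left(16 \left(-35\right) - 9\right) - 87\right) \left(-4400\right) = \left(\left(-560 - 9\right) - 87\right) \left(-4400\right) = \left(-569 - 87\right) \left(-4400\right) = \left(-656\right) \left(-4400\right) = 2886400$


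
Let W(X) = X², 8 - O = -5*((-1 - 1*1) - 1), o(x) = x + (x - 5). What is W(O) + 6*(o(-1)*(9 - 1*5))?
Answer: -119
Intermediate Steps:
o(x) = -5 + 2*x (o(x) = x + (-5 + x) = -5 + 2*x)
O = -7 (O = 8 - (-5)*((-1 - 1*1) - 1) = 8 - (-5)*((-1 - 1) - 1) = 8 - (-5)*(-2 - 1) = 8 - (-5)*(-3) = 8 - 1*15 = 8 - 15 = -7)
W(O) + 6*(o(-1)*(9 - 1*5)) = (-7)² + 6*((-5 + 2*(-1))*(9 - 1*5)) = 49 + 6*((-5 - 2)*(9 - 5)) = 49 + 6*(-7*4) = 49 + 6*(-28) = 49 - 168 = -119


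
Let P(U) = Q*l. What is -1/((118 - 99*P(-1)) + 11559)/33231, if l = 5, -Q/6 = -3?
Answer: -1/91950177 ≈ -1.0875e-8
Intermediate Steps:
Q = 18 (Q = -6*(-3) = 18)
P(U) = 90 (P(U) = 18*5 = 90)
-1/((118 - 99*P(-1)) + 11559)/33231 = -1/((118 - 99*90) + 11559)/33231 = -1/((118 - 8910) + 11559)*(1/33231) = -1/(-8792 + 11559)*(1/33231) = -1/2767*(1/33231) = -1*1/2767*(1/33231) = -1/2767*1/33231 = -1/91950177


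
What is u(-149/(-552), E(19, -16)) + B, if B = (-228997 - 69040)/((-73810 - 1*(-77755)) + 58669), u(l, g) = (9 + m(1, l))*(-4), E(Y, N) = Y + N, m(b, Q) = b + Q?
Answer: -99021968/2160183 ≈ -45.840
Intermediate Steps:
m(b, Q) = Q + b
E(Y, N) = N + Y
u(l, g) = -40 - 4*l (u(l, g) = (9 + (l + 1))*(-4) = (9 + (1 + l))*(-4) = (10 + l)*(-4) = -40 - 4*l)
B = -298037/62614 (B = -298037/((-73810 + 77755) + 58669) = -298037/(3945 + 58669) = -298037/62614 ≈ -4.7599)
u(-149/(-552), E(19, -16)) + B = (-40 - (-596)/(-552)) - 298037/62614 = (-40 - (-596)*(-1)/552) - 298037/62614 = (-40 - 4*149/552) - 298037/62614 = (-40 - 149/138) - 298037/62614 = -5669/138 - 298037/62614 = -99021968/2160183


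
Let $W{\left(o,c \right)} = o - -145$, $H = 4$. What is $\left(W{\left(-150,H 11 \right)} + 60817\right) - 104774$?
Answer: $-43962$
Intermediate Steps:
$W{\left(o,c \right)} = 145 + o$ ($W{\left(o,c \right)} = o + 145 = 145 + o$)
$\left(W{\left(-150,H 11 \right)} + 60817\right) - 104774 = \left(\left(145 - 150\right) + 60817\right) - 104774 = \left(-5 + 60817\right) - 104774 = 60812 - 104774 = -43962$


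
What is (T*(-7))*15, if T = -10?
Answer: 1050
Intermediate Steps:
(T*(-7))*15 = -10*(-7)*15 = 70*15 = 1050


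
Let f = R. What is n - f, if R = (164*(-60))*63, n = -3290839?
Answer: -2670919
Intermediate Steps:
R = -619920 (R = -9840*63 = -619920)
f = -619920
n - f = -3290839 - 1*(-619920) = -3290839 + 619920 = -2670919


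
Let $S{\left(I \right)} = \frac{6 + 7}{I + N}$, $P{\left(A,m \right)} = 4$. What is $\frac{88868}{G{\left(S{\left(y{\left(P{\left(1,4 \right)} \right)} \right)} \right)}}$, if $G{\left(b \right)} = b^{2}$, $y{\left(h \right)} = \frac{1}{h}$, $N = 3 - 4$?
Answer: $\frac{15381}{52} \approx 295.79$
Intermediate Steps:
$N = -1$ ($N = 3 - 4 = -1$)
$S{\left(I \right)} = \frac{13}{-1 + I}$ ($S{\left(I \right)} = \frac{6 + 7}{I - 1} = \frac{13}{-1 + I}$)
$\frac{88868}{G{\left(S{\left(y{\left(P{\left(1,4 \right)} \right)} \right)} \right)}} = \frac{88868}{\left(\frac{13}{-1 + \frac{1}{4}}\right)^{2}} = \frac{88868}{\left(\frac{13}{- \frac{3}{4}}\right)^{2}} = \frac{88868}{\left(13 \left(- \frac{4}{3}\right)\right)^{2}} = \frac{88868}{\left(- \frac{52}{3}\right)^{2}} = \frac{88868}{\frac{2704}{9}} = 88868 \cdot \frac{9}{2704} = \frac{15381}{52}$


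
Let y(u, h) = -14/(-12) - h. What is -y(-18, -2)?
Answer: -19/6 ≈ -3.1667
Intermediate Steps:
y(u, h) = 7/6 - h (y(u, h) = -14*(-1/12) - h = 7/6 - h)
-y(-18, -2) = -(7/6 - 1*(-2)) = -(7/6 + 2) = -1*19/6 = -19/6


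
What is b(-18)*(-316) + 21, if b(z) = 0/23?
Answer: 21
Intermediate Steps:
b(z) = 0 (b(z) = 0*(1/23) = 0)
b(-18)*(-316) + 21 = 0*(-316) + 21 = 0 + 21 = 21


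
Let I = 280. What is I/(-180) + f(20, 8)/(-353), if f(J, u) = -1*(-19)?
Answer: -5113/3177 ≈ -1.6094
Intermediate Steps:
f(J, u) = 19
I/(-180) + f(20, 8)/(-353) = 280/(-180) + 19/(-353) = 280*(-1/180) + 19*(-1/353) = -14/9 - 19/353 = -5113/3177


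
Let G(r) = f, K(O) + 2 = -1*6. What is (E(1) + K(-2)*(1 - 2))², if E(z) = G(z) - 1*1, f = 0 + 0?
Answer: 49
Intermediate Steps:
K(O) = -8 (K(O) = -2 - 1*6 = -2 - 6 = -8)
f = 0
G(r) = 0
E(z) = -1 (E(z) = 0 - 1*1 = 0 - 1 = -1)
(E(1) + K(-2)*(1 - 2))² = (-1 - 8*(1 - 2))² = (-1 - 8*(-1))² = (-1 + 8)² = 7² = 49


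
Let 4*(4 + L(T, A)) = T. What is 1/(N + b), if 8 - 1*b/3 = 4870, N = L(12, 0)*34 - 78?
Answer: -1/14698 ≈ -6.8036e-5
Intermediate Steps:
L(T, A) = -4 + T/4
N = -112 (N = (-4 + (¼)*12)*34 - 78 = (-4 + 3)*34 - 78 = -1*34 - 78 = -34 - 78 = -112)
b = -14586 (b = 24 - 3*4870 = 24 - 14610 = -14586)
1/(N + b) = 1/(-112 - 14586) = 1/(-14698) = -1/14698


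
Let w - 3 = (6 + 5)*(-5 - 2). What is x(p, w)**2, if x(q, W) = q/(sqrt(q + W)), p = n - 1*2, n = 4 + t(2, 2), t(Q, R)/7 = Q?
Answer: -128/29 ≈ -4.4138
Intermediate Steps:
t(Q, R) = 7*Q
w = -74 (w = 3 + (6 + 5)*(-5 - 2) = 3 + 11*(-7) = 3 - 77 = -74)
n = 18 (n = 4 + 7*2 = 4 + 14 = 18)
p = 16 (p = 18 - 1*2 = 18 - 2 = 16)
x(q, W) = q/sqrt(W + q) (x(q, W) = q/(sqrt(W + q)) = q/sqrt(W + q))
x(p, w)**2 = (16/sqrt(-74 + 16))**2 = (16/sqrt(-58))**2 = (16*(-I*sqrt(58)/58))**2 = (-8*I*sqrt(58)/29)**2 = -128/29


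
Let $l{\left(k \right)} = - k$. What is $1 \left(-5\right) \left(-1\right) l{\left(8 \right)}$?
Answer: $-40$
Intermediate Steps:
$1 \left(-5\right) \left(-1\right) l{\left(8 \right)} = 1 \left(-5\right) \left(-1\right) \left(\left(-1\right) 8\right) = \left(-5\right) \left(-1\right) \left(-8\right) = 5 \left(-8\right) = -40$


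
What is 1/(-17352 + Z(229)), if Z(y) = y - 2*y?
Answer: -1/17581 ≈ -5.6880e-5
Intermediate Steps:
Z(y) = -y (Z(y) = y - 2*y = -y)
1/(-17352 + Z(229)) = 1/(-17352 - 1*229) = 1/(-17352 - 229) = 1/(-17581) = -1/17581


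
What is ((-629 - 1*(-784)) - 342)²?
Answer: 34969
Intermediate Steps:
((-629 - 1*(-784)) - 342)² = ((-629 + 784) - 342)² = (155 - 342)² = (-187)² = 34969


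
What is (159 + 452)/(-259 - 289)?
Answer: -611/548 ≈ -1.1150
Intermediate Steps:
(159 + 452)/(-259 - 289) = 611/(-548) = 611*(-1/548) = -611/548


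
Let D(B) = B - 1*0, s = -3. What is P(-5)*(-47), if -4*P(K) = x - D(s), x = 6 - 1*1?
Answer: 94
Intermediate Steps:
D(B) = B (D(B) = B + 0 = B)
x = 5 (x = 6 - 1 = 5)
P(K) = -2 (P(K) = -(5 - 1*(-3))/4 = -(5 + 3)/4 = -¼*8 = -2)
P(-5)*(-47) = -2*(-47) = 94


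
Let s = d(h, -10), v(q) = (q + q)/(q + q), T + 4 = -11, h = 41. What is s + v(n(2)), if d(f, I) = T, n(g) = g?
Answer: -14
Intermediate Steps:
T = -15 (T = -4 - 11 = -15)
v(q) = 1 (v(q) = (2*q)/((2*q)) = (2*q)*(1/(2*q)) = 1)
d(f, I) = -15
s = -15
s + v(n(2)) = -15 + 1 = -14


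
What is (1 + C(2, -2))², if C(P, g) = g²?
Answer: 25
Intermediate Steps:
(1 + C(2, -2))² = (1 + (-2)²)² = (1 + 4)² = 5² = 25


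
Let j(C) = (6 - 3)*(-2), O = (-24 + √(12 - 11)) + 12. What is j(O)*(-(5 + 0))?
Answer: 30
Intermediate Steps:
O = -11 (O = (-24 + √1) + 12 = (-24 + 1) + 12 = -23 + 12 = -11)
j(C) = -6 (j(C) = 3*(-2) = -6)
j(O)*(-(5 + 0)) = -(-6)*(5 + 0) = -(-6)*5 = -6*(-5) = 30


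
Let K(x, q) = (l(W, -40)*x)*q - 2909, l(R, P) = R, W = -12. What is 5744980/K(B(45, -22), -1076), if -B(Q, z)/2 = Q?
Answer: -5744980/1164989 ≈ -4.9314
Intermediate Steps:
B(Q, z) = -2*Q
K(x, q) = -2909 - 12*q*x (K(x, q) = (-12*x)*q - 2909 = -12*q*x - 2909 = -2909 - 12*q*x)
5744980/K(B(45, -22), -1076) = 5744980/(-2909 - 12*(-1076)*(-2*45)) = 5744980/(-2909 - 12*(-1076)*(-90)) = 5744980/(-2909 - 1162080) = 5744980/(-1164989) = 5744980*(-1/1164989) = -5744980/1164989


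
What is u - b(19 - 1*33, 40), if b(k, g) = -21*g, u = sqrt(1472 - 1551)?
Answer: 840 + I*sqrt(79) ≈ 840.0 + 8.8882*I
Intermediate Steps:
u = I*sqrt(79) (u = sqrt(-79) = I*sqrt(79) ≈ 8.8882*I)
u - b(19 - 1*33, 40) = I*sqrt(79) - (-21)*40 = I*sqrt(79) - 1*(-840) = I*sqrt(79) + 840 = 840 + I*sqrt(79)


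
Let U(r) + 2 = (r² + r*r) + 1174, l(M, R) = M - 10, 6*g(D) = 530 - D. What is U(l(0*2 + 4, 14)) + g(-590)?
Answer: 4292/3 ≈ 1430.7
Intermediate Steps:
g(D) = 265/3 - D/6 (g(D) = (530 - D)/6 = 265/3 - D/6)
l(M, R) = -10 + M
U(r) = 1172 + 2*r² (U(r) = -2 + ((r² + r*r) + 1174) = -2 + ((r² + r²) + 1174) = -2 + (2*r² + 1174) = -2 + (1174 + 2*r²) = 1172 + 2*r²)
U(l(0*2 + 4, 14)) + g(-590) = (1172 + 2*(-10 + (0*2 + 4))²) + (265/3 - ⅙*(-590)) = (1172 + 2*(-10 + (0 + 4))²) + (265/3 + 295/3) = (1172 + 2*(-10 + 4)²) + 560/3 = (1172 + 2*(-6)²) + 560/3 = (1172 + 2*36) + 560/3 = (1172 + 72) + 560/3 = 1244 + 560/3 = 4292/3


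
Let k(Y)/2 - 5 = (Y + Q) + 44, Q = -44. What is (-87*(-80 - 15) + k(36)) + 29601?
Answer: 37948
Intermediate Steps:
k(Y) = 10 + 2*Y (k(Y) = 10 + 2*((Y - 44) + 44) = 10 + 2*((-44 + Y) + 44) = 10 + 2*Y)
(-87*(-80 - 15) + k(36)) + 29601 = (-87*(-80 - 15) + (10 + 2*36)) + 29601 = (-87*(-95) + (10 + 72)) + 29601 = (8265 + 82) + 29601 = 8347 + 29601 = 37948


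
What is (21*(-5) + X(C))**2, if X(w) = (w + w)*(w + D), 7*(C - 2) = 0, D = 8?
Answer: 4225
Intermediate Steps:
C = 2 (C = 2 + (1/7)*0 = 2 + 0 = 2)
X(w) = 2*w*(8 + w) (X(w) = (w + w)*(w + 8) = (2*w)*(8 + w) = 2*w*(8 + w))
(21*(-5) + X(C))**2 = (21*(-5) + 2*2*(8 + 2))**2 = (-105 + 2*2*10)**2 = (-105 + 40)**2 = (-65)**2 = 4225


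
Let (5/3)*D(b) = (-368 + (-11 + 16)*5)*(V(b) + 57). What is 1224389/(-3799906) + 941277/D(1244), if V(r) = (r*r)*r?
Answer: -808496036806675377/2509158681561856478 ≈ -0.32222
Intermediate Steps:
V(r) = r³ (V(r) = r²*r = r³)
D(b) = -58653/5 - 1029*b³/5 (D(b) = 3*((-368 + (-11 + 16)*5)*(b³ + 57))/5 = 3*((-368 + 5*5)*(57 + b³))/5 = 3*((-368 + 25)*(57 + b³))/5 = 3*(-343*(57 + b³))/5 = 3*(-19551 - 343*b³)/5 = -58653/5 - 1029*b³/5)
1224389/(-3799906) + 941277/D(1244) = 1224389/(-3799906) + 941277/(-58653/5 - 1029/5*1244³) = 1224389*(-1/3799906) + 941277/(-58653/5 - 1029/5*1925134784) = -1224389/3799906 + 941277/(-58653/5 - 1980963692736/5) = -1224389/3799906 + 941277/(-1980963751389/5) = -1224389/3799906 + 941277*(-5/1980963751389) = -1224389/3799906 - 1568795/660321250463 = -808496036806675377/2509158681561856478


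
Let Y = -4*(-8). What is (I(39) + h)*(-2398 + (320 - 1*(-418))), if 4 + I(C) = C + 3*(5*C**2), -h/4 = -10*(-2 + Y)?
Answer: -39923000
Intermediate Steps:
Y = 32
h = 1200 (h = -(-40)*(-2 + 32) = -(-40)*30 = -4*(-300) = 1200)
I(C) = -4 + C + 15*C**2 (I(C) = -4 + (C + 3*(5*C**2)) = -4 + (C + 15*C**2) = -4 + C + 15*C**2)
(I(39) + h)*(-2398 + (320 - 1*(-418))) = ((-4 + 39 + 15*39**2) + 1200)*(-2398 + (320 - 1*(-418))) = ((-4 + 39 + 15*1521) + 1200)*(-2398 + (320 + 418)) = ((-4 + 39 + 22815) + 1200)*(-2398 + 738) = (22850 + 1200)*(-1660) = 24050*(-1660) = -39923000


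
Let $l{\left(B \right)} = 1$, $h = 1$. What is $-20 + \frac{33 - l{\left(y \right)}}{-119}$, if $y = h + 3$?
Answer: $- \frac{2412}{119} \approx -20.269$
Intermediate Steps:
$y = 4$ ($y = 1 + 3 = 4$)
$-20 + \frac{33 - l{\left(y \right)}}{-119} = -20 + \frac{33 - 1}{-119} = -20 + \left(33 - 1\right) \left(- \frac{1}{119}\right) = -20 + 32 \left(- \frac{1}{119}\right) = -20 - \frac{32}{119} = - \frac{2412}{119}$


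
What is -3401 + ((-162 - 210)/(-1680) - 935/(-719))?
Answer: -342191471/100660 ≈ -3399.5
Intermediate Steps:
-3401 + ((-162 - 210)/(-1680) - 935/(-719)) = -3401 + (-372*(-1/1680) - 935*(-1/719)) = -3401 + (31/140 + 935/719) = -3401 + 153189/100660 = -342191471/100660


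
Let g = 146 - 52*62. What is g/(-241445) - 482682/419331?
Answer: -38416818224/33748457765 ≈ -1.1383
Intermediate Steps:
g = -3078 (g = 146 - 3224 = -3078)
g/(-241445) - 482682/419331 = -3078/(-241445) - 482682/419331 = -3078*(-1/241445) - 482682*1/419331 = 3078/241445 - 160894/139777 = -38416818224/33748457765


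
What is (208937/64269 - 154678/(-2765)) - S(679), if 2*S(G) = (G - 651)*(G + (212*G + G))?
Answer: -361489447853753/177703785 ≈ -2.0342e+6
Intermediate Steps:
S(G) = 107*G*(-651 + G) (S(G) = ((G - 651)*(G + (212*G + G)))/2 = ((-651 + G)*(G + 213*G))/2 = ((-651 + G)*(214*G))/2 = (214*G*(-651 + G))/2 = 107*G*(-651 + G))
(208937/64269 - 154678/(-2765)) - S(679) = (208937/64269 - 154678/(-2765)) - 107*679*(-651 + 679) = (208937*(1/64269) - 154678*(-1/2765)) - 107*679*28 = (208937/64269 + 154678/2765) - 1*2034284 = 10518711187/177703785 - 2034284 = -361489447853753/177703785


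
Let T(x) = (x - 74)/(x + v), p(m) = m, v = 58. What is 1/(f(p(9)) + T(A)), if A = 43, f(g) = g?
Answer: 101/878 ≈ 0.11503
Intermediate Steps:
T(x) = (-74 + x)/(58 + x) (T(x) = (x - 74)/(x + 58) = (-74 + x)/(58 + x))
1/(f(p(9)) + T(A)) = 1/(9 + (-74 + 43)/(58 + 43)) = 1/(9 - 31/101) = 1/(878/101) = 101/878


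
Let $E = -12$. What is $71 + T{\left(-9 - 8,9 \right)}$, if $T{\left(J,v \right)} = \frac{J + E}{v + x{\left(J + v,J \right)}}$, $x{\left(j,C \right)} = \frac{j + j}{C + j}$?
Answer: $\frac{16386}{241} \approx 67.992$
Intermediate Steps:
$x{\left(j,C \right)} = \frac{2 j}{C + j}$
$T{\left(J,v \right)} = \frac{-12 + J}{v + \frac{2 \left(J + v\right)}{v + 2 J}}$ ($T{\left(J,v \right)} = \frac{J - 12}{v + \frac{2 \left(J + v\right)}{J + \left(J + v\right)}} = \frac{-12 + J}{v + \frac{2 \left(J + v\right)}{v + 2 J}}$)
$71 + T{\left(-9 - 8,9 \right)} = 71 + \frac{\left(-12 - 17\right) \left(9 + 2 \left(-9 - 8\right)\right)}{2 \left(-9 - 8\right) + 2 \cdot 9 + 9 \left(9 + 2 \left(-9 - 8\right)\right)} = 71 + \frac{\left(-12 - 17\right) \left(9 + 2 \left(-9 - 8\right)\right)}{2 \left(-9 - 8\right) + 18 + 9 \left(9 + 2 \left(-9 - 8\right)\right)} = 71 + \frac{\left(-12 - 17\right) \left(9 + 2 \left(-17\right)\right)}{2 \left(-17\right) + 18 + 9 \left(9 + 2 \left(-17\right)\right)} = 71 + \frac{1}{-34 + 18 + 9 \left(9 - 34\right)} \left(-29\right) \left(9 - 34\right) = 71 + \frac{1}{-34 + 18 + 9 \left(-25\right)} \left(-29\right) \left(-25\right) = 71 + \frac{1}{-34 + 18 - 225} \left(-29\right) \left(-25\right) = 71 + \frac{1}{-241} \left(-29\right) \left(-25\right) = 71 - \left(- \frac{29}{241}\right) \left(-25\right) = 71 - \frac{725}{241} = \frac{16386}{241}$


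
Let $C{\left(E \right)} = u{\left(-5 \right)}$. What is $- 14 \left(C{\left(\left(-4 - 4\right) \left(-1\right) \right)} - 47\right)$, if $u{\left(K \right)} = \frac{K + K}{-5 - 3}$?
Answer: $\frac{1281}{2} \approx 640.5$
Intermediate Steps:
$u{\left(K \right)} = - \frac{K}{4}$ ($u{\left(K \right)} = \frac{2 K}{-8} = 2 K \left(- \frac{1}{8}\right) = - \frac{K}{4}$)
$C{\left(E \right)} = \frac{5}{4}$ ($C{\left(E \right)} = \left(- \frac{1}{4}\right) \left(-5\right) = \frac{5}{4}$)
$- 14 \left(C{\left(\left(-4 - 4\right) \left(-1\right) \right)} - 47\right) = - 14 \left(\frac{5}{4} - 47\right) = \left(-14\right) \left(- \frac{183}{4}\right) = \frac{1281}{2}$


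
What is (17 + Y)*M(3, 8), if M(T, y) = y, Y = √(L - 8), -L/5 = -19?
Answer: 136 + 8*√87 ≈ 210.62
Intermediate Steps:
L = 95 (L = -5*(-19) = 95)
Y = √87 (Y = √(95 - 8) = √87 ≈ 9.3274)
(17 + Y)*M(3, 8) = (17 + √87)*8 = 136 + 8*√87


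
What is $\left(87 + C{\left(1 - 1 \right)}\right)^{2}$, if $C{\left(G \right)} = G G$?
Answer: $7569$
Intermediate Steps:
$C{\left(G \right)} = G^{2}$
$\left(87 + C{\left(1 - 1 \right)}\right)^{2} = \left(87 + \left(1 - 1\right)^{2}\right)^{2} = \left(87 + 0^{2}\right)^{2} = \left(87 + 0\right)^{2} = 87^{2} = 7569$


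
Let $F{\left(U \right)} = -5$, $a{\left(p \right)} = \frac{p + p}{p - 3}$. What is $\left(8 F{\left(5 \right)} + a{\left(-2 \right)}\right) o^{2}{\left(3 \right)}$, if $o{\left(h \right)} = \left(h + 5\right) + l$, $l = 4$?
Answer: $- \frac{28224}{5} \approx -5644.8$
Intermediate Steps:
$o{\left(h \right)} = 9 + h$ ($o{\left(h \right)} = \left(h + 5\right) + 4 = \left(5 + h\right) + 4 = 9 + h$)
$a{\left(p \right)} = \frac{2 p}{-3 + p}$
$\left(8 F{\left(5 \right)} + a{\left(-2 \right)}\right) o^{2}{\left(3 \right)} = \left(8 \left(-5\right) + 2 \left(-2\right) \frac{1}{-3 - 2}\right) \left(9 + 3\right)^{2} = \left(-40 + 2 \left(-2\right) \frac{1}{-5}\right) 12^{2} = \left(-40 + 2 \left(-2\right) \left(- \frac{1}{5}\right)\right) 144 = \left(-40 + \frac{4}{5}\right) 144 = \left(- \frac{196}{5}\right) 144 = - \frac{28224}{5}$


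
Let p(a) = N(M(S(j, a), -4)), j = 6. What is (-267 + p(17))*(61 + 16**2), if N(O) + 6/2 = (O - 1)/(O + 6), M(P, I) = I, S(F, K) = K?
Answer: -172765/2 ≈ -86383.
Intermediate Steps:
N(O) = -3 + (-1 + O)/(6 + O) (N(O) = -3 + (O - 1)/(O + 6) = -3 + (-1 + O)/(6 + O))
p(a) = -11/2 (p(a) = (-19 - 2*(-4))/(6 - 4) = (-19 + 8)/2 = (1/2)*(-11) = -11/2)
(-267 + p(17))*(61 + 16**2) = (-267 - 11/2)*(61 + 16**2) = -545*(61 + 256)/2 = -545/2*317 = -172765/2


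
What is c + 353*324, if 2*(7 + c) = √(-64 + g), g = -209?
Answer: 114365 + I*√273/2 ≈ 1.1437e+5 + 8.2614*I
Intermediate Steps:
c = -7 + I*√273/2 (c = -7 + √(-64 - 209)/2 = -7 + √(-273)/2 = -7 + (I*√273)/2 = -7 + I*√273/2 ≈ -7.0 + 8.2614*I)
c + 353*324 = (-7 + I*√273/2) + 353*324 = (-7 + I*√273/2) + 114372 = 114365 + I*√273/2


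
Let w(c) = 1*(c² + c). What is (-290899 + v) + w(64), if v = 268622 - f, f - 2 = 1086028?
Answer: -1104147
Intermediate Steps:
f = 1086030 (f = 2 + 1086028 = 1086030)
w(c) = c + c² (w(c) = 1*(c + c²) = c + c²)
v = -817408 (v = 268622 - 1*1086030 = 268622 - 1086030 = -817408)
(-290899 + v) + w(64) = (-290899 - 817408) + 64*(1 + 64) = -1108307 + 64*65 = -1108307 + 4160 = -1104147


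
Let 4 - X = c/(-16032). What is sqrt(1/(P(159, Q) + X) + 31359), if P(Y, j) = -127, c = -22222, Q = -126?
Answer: 3*sqrt(3464006699106695)/997079 ≈ 177.08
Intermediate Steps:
X = 20953/8016 (X = 4 - (-22222)/(-16032) = 4 - (-22222)*(-1)/16032 = 4 - 1*11111/8016 = 4 - 11111/8016 = 20953/8016 ≈ 2.6139)
sqrt(1/(P(159, Q) + X) + 31359) = sqrt(1/(-127 + 20953/8016) + 31359) = sqrt(1/(-997079/8016) + 31359) = sqrt(-8016/997079 + 31359) = sqrt(31267392345/997079) = 3*sqrt(3464006699106695)/997079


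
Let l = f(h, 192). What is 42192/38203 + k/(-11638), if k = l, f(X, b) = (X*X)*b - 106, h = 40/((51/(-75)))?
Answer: -14213236909/253935341 ≈ -55.972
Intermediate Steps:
h = -1000/17 (h = 40/((51*(-1/75))) = 40/(-17/25) = 40*(-25/17) = -1000/17 ≈ -58.824)
f(X, b) = -106 + b*X**2 (f(X, b) = X**2*b - 106 = b*X**2 - 106 = -106 + b*X**2)
l = 191969366/289 (l = -106 + 192*(-1000/17)**2 = -106 + 192*(1000000/289) = -106 + 192000000/289 = 191969366/289 ≈ 6.6425e+5)
k = 191969366/289 ≈ 6.6425e+5
42192/38203 + k/(-11638) = 42192/38203 + (191969366/289)/(-11638) = 42192*(1/38203) + (191969366/289)*(-1/11638) = 42192/38203 - 95984683/1681691 = -14213236909/253935341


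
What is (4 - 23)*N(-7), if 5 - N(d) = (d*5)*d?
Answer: 4560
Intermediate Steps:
N(d) = 5 - 5*d² (N(d) = 5 - d*5*d = 5 - 5*d*d = 5 - 5*d²)
(4 - 23)*N(-7) = (4 - 23)*(5 - 5*(-7)²) = -19*(5 - 5*49) = -19*(5 - 245) = -19*(-240) = 4560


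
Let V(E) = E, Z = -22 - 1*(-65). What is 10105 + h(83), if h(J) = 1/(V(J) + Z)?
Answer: 1273231/126 ≈ 10105.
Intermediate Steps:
Z = 43 (Z = -22 + 65 = 43)
h(J) = 1/(43 + J) (h(J) = 1/(J + 43) = 1/(43 + J))
10105 + h(83) = 10105 + 1/(43 + 83) = 10105 + 1/126 = 1273231/126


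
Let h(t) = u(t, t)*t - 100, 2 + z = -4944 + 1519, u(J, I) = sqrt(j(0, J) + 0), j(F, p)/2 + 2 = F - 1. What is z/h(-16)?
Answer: 85675/2884 - 3427*I*sqrt(6)/721 ≈ 29.707 - 11.643*I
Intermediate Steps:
j(F, p) = -6 + 2*F (j(F, p) = -4 + 2*(F - 1) = -4 + 2*(-1 + F) = -4 + (-2 + 2*F) = -6 + 2*F)
u(J, I) = I*sqrt(6) (u(J, I) = sqrt((-6 + 2*0) + 0) = sqrt((-6 + 0) + 0) = sqrt(-6 + 0) = sqrt(-6) = I*sqrt(6))
z = -3427 (z = -2 + (-4944 + 1519) = -2 - 3425 = -3427)
h(t) = -100 + I*t*sqrt(6) (h(t) = (I*sqrt(6))*t - 100 = I*t*sqrt(6) - 100 = -100 + I*t*sqrt(6))
z/h(-16) = -3427/(-100 + I*(-16)*sqrt(6)) = -3427/(-100 - 16*I*sqrt(6))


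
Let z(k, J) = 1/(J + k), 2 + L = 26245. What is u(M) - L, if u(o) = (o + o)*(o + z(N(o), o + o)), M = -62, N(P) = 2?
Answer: -1131793/61 ≈ -18554.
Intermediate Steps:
L = 26243 (L = -2 + 26245 = 26243)
u(o) = 2*o*(o + 1/(2 + 2*o)) (u(o) = (o + o)*(o + 1/((o + o) + 2)) = (2*o)*(o + 1/(2*o + 2)) = (2*o)*(o + 1/(2 + 2*o)) = 2*o*(o + 1/(2 + 2*o)))
u(M) - L = -62*(1 + 2*(-62)*(1 - 62))/(1 - 62) - 1*26243 = -62*(1 + 2*(-62)*(-61))/(-61) - 26243 = -62*(-1/61)*(1 + 7564) - 26243 = -62*(-1/61)*7565 - 26243 = 469030/61 - 26243 = -1131793/61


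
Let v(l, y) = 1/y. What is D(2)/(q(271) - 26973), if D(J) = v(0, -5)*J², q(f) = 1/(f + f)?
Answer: 2168/73096825 ≈ 2.9659e-5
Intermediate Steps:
q(f) = 1/(2*f)
D(J) = -J²/5 (D(J) = J²/(-5) = -J²/5)
D(2)/(q(271) - 26973) = (-⅕*2²)/((½)/271 - 26973) = (-⅕*4)/((½)*(1/271) - 26973) = -⅘/(1/542 - 26973) = -⅘/(-14619365/542) = -542/14619365*(-⅘) = 2168/73096825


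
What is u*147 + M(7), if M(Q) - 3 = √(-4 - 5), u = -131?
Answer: -19254 + 3*I ≈ -19254.0 + 3.0*I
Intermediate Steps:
M(Q) = 3 + 3*I (M(Q) = 3 + √(-4 - 5) = 3 + √(-9) = 3 + 3*I)
u*147 + M(7) = -131*147 + (3 + 3*I) = -19257 + (3 + 3*I) = -19254 + 3*I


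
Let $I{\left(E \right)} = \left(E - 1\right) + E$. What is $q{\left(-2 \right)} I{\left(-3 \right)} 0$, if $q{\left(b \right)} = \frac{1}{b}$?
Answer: $0$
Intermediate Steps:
$I{\left(E \right)} = -1 + 2 E$ ($I{\left(E \right)} = \left(-1 + E\right) + E = -1 + 2 E$)
$q{\left(-2 \right)} I{\left(-3 \right)} 0 = \frac{-1 + 2 \left(-3\right)}{-2} \cdot 0 = - \frac{-1 - 6}{2} \cdot 0 = \left(- \frac{1}{2}\right) \left(-7\right) 0 = \frac{7}{2} \cdot 0 = 0$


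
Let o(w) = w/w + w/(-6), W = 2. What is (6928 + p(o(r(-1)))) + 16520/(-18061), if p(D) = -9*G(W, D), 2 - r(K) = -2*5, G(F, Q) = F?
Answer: 124784990/18061 ≈ 6909.1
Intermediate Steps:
r(K) = 12 (r(K) = 2 - (-2)*5 = 2 - 1*(-10) = 2 + 10 = 12)
o(w) = 1 - w/6 (o(w) = 1 + w*(-⅙) = 1 - w/6)
p(D) = -18 (p(D) = -9*2 = -18)
(6928 + p(o(r(-1)))) + 16520/(-18061) = (6928 - 18) + 16520/(-18061) = 6910 + 16520*(-1/18061) = 6910 - 16520/18061 = 124784990/18061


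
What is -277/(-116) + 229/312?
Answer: 28247/9048 ≈ 3.1219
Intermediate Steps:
-277/(-116) + 229/312 = -277*(-1/116) + 229*(1/312) = 277/116 + 229/312 = 28247/9048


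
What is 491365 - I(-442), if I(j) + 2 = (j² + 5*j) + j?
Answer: 298655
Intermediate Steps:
I(j) = -2 + j² + 6*j (I(j) = -2 + ((j² + 5*j) + j) = -2 + (j² + 6*j) = -2 + j² + 6*j)
491365 - I(-442) = 491365 - (-2 + (-442)² + 6*(-442)) = 491365 - (-2 + 195364 - 2652) = 491365 - 1*192710 = 491365 - 192710 = 298655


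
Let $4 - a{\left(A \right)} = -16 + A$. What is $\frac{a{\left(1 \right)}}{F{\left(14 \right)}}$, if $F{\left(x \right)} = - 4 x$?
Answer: $- \frac{19}{56} \approx -0.33929$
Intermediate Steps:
$a{\left(A \right)} = 20 - A$ ($a{\left(A \right)} = 4 - \left(-16 + A\right) = 20 - A$)
$\frac{a{\left(1 \right)}}{F{\left(14 \right)}} = \frac{20 - 1}{\left(-4\right) 14} = \frac{20 - 1}{-56} = 19 \left(- \frac{1}{56}\right) = - \frac{19}{56}$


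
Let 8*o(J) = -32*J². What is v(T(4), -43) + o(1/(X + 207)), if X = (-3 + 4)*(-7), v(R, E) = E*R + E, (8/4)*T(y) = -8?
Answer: 1289999/10000 ≈ 129.00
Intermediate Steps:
T(y) = -4 (T(y) = (½)*(-8) = -4)
v(R, E) = E + E*R
X = -7 (X = 1*(-7) = -7)
o(J) = -4*J² (o(J) = (-32*J²)/8 = -4*J²)
v(T(4), -43) + o(1/(X + 207)) = -43*(1 - 4) - 4/(-7 + 207)² = -43*(-3) - 4*(1/200)² = 129 - 4*(1/200)² = 129 - 4*1/40000 = 129 - 1/10000 = 1289999/10000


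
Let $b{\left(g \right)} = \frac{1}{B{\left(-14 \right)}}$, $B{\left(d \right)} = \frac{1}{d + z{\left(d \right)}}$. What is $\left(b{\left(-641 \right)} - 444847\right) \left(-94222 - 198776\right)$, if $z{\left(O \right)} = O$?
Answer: $130347485250$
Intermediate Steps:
$B{\left(d \right)} = \frac{1}{2 d}$ ($B{\left(d \right)} = \frac{1}{d + d} = \frac{1}{2 d}$)
$b{\left(g \right)} = -28$ ($b{\left(g \right)} = \frac{1}{\frac{1}{2} \frac{1}{-14}} = \frac{1}{\frac{1}{2} \left(- \frac{1}{14}\right)} = \frac{1}{- \frac{1}{28}} = -28$)
$\left(b{\left(-641 \right)} - 444847\right) \left(-94222 - 198776\right) = \left(-28 - 444847\right) \left(-94222 - 198776\right) = \left(-444875\right) \left(-292998\right) = 130347485250$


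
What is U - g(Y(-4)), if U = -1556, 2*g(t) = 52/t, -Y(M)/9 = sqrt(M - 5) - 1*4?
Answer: -350204/225 - 26*I/75 ≈ -1556.5 - 0.34667*I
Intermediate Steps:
Y(M) = 36 - 9*sqrt(-5 + M) (Y(M) = -9*(sqrt(M - 5) - 1*4) = -9*(sqrt(-5 + M) - 4) = -9*(-4 + sqrt(-5 + M)) = 36 - 9*sqrt(-5 + M))
g(t) = 26/t (g(t) = (52/t)/2 = 26/t)
U - g(Y(-4)) = -1556 - 26/(36 - 9*sqrt(-5 - 4)) = -1556 - 26/(36 - 27*I) = -1556 - 26*(36 + 27*I)/2025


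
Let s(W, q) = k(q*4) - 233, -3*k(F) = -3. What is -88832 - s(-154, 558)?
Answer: -88600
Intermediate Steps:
k(F) = 1 (k(F) = -⅓*(-3) = 1)
s(W, q) = -232 (s(W, q) = 1 - 233 = -232)
-88832 - s(-154, 558) = -88832 - 1*(-232) = -88832 + 232 = -88600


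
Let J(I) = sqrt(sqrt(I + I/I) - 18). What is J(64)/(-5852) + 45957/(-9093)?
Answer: -15319/3031 - I*sqrt(18 - sqrt(65))/5852 ≈ -5.0541 - 0.00053869*I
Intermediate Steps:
J(I) = sqrt(-18 + sqrt(1 + I)) (J(I) = sqrt(sqrt(I + 1) - 18) = sqrt(sqrt(1 + I) - 18) = sqrt(-18 + sqrt(1 + I)))
J(64)/(-5852) + 45957/(-9093) = sqrt(-18 + sqrt(1 + 64))/(-5852) + 45957/(-9093) = sqrt(-18 + sqrt(65))*(-1/5852) + 45957*(-1/9093) = -sqrt(-18 + sqrt(65))/5852 - 15319/3031 = -15319/3031 - sqrt(-18 + sqrt(65))/5852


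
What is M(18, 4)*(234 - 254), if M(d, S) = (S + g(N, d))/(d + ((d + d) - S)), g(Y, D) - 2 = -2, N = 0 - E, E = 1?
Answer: -8/5 ≈ -1.6000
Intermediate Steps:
N = -1 (N = 0 - 1*1 = 0 - 1 = -1)
g(Y, D) = 0 (g(Y, D) = 2 - 2 = 0)
M(d, S) = S/(-S + 3*d) (M(d, S) = (S + 0)/(d + ((d + d) - S)) = S/(d + (2*d - S)) = S/(d + (-S + 2*d)) = S/(-S + 3*d))
M(18, 4)*(234 - 254) = (4/(-1*4 + 3*18))*(234 - 254) = (4/(-4 + 54))*(-20) = (4/50)*(-20) = (4*(1/50))*(-20) = (2/25)*(-20) = -8/5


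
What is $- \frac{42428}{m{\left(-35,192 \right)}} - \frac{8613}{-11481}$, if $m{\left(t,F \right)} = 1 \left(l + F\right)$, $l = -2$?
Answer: $- \frac{80913233}{363565} \approx -222.56$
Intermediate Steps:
$m{\left(t,F \right)} = -2 + F$ ($m{\left(t,F \right)} = 1 \left(-2 + F\right) = -2 + F$)
$- \frac{42428}{m{\left(-35,192 \right)}} - \frac{8613}{-11481} = - \frac{42428}{-2 + 192} - \frac{8613}{-11481} = - \frac{42428}{190} - - \frac{2871}{3827} = \left(-42428\right) \frac{1}{190} + \frac{2871}{3827} = - \frac{21214}{95} + \frac{2871}{3827} = - \frac{80913233}{363565}$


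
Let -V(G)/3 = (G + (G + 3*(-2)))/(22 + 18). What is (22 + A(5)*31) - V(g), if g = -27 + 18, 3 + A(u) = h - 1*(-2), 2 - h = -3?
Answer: 721/5 ≈ 144.20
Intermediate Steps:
h = 5 (h = 2 - 1*(-3) = 2 + 3 = 5)
A(u) = 4 (A(u) = -3 + (5 - 1*(-2)) = -3 + (5 + 2) = -3 + 7 = 4)
g = -9
V(G) = 9/20 - 3*G/20 (V(G) = -3*(G + (G + 3*(-2)))/(22 + 18) = -3*(G + (G - 6))/40 = -3*(G + (-6 + G))/40 = -3*(-6 + 2*G)/40 = -3*(-3/20 + G/20) = 9/20 - 3*G/20)
(22 + A(5)*31) - V(g) = (22 + 4*31) - (9/20 - 3/20*(-9)) = (22 + 124) - (9/20 + 27/20) = 146 - 1*9/5 = 146 - 9/5 = 721/5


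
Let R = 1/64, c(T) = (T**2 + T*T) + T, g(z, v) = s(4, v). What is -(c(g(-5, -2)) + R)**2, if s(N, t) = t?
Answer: -148225/4096 ≈ -36.188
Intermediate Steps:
g(z, v) = v
c(T) = T + 2*T**2 (c(T) = (T**2 + T**2) + T = 2*T**2 + T = T + 2*T**2)
R = 1/64 ≈ 0.015625
-(c(g(-5, -2)) + R)**2 = -(-2*(1 + 2*(-2)) + 1/64)**2 = -(-2*(1 - 4) + 1/64)**2 = -(-2*(-3) + 1/64)**2 = -(6 + 1/64)**2 = -(385/64)**2 = -1*148225/4096 = -148225/4096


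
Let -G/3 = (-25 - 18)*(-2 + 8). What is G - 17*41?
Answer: 77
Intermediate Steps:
G = 774 (G = -3*(-25 - 18)*(-2 + 8) = -(-129)*6 = -3*(-258) = 774)
G - 17*41 = 774 - 17*41 = 774 - 697 = 77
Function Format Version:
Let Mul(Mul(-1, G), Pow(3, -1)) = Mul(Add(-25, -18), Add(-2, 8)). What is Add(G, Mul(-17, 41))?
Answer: 77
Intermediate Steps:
G = 774 (G = Mul(-3, Mul(Add(-25, -18), Add(-2, 8))) = Mul(-3, Mul(-43, 6)) = Mul(-3, -258) = 774)
Add(G, Mul(-17, 41)) = Add(774, Mul(-17, 41)) = Add(774, -697) = 77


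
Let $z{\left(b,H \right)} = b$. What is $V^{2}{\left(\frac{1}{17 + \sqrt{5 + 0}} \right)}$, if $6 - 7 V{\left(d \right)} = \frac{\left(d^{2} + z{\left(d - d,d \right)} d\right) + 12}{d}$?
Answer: $\frac{1610994123}{1976072} + \frac{191640343 \sqrt{5}}{1976072} \approx 1032.1$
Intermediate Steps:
$V{\left(d \right)} = \frac{6}{7} - \frac{12 + d^{2}}{7 d}$ ($V{\left(d \right)} = \frac{6}{7} - \frac{\left(\left(d^{2} + \left(d - d\right) d\right) + 12\right) \frac{1}{d}}{7} = \frac{6}{7} - \frac{\left(\left(d^{2} + 0 d\right) + 12\right) \frac{1}{d}}{7} = \frac{6}{7} - \frac{\left(\left(d^{2} + 0\right) + 12\right) \frac{1}{d}}{7} = \frac{6}{7} - \frac{\left(d^{2} + 12\right) \frac{1}{d}}{7} = \frac{6}{7} - \frac{\left(12 + d^{2}\right) \frac{1}{d}}{7} = \frac{6}{7} - \frac{\frac{1}{d} \left(12 + d^{2}\right)}{7} = \frac{6}{7} - \frac{12 + d^{2}}{7 d}$)
$V^{2}{\left(\frac{1}{17 + \sqrt{5 + 0}} \right)} = \left(\frac{-12 - \frac{-6 + \frac{1}{17 + \sqrt{5 + 0}}}{17 + \sqrt{5 + 0}}}{7 \frac{1}{17 + \sqrt{5 + 0}}}\right)^{2} = \left(\frac{-12 - \frac{-6 + \frac{1}{17 + \sqrt{5}}}{17 + \sqrt{5}}}{7 \frac{1}{17 + \sqrt{5}}}\right)^{2} = \left(\frac{\left(17 + \sqrt{5}\right) \left(-12 - \frac{-6 + \frac{1}{17 + \sqrt{5}}}{17 + \sqrt{5}}\right)}{7}\right)^{2} = \left(\frac{\left(-12 - \frac{-6 + \frac{1}{17 + \sqrt{5}}}{17 + \sqrt{5}}\right) \left(17 + \sqrt{5}\right)}{7}\right)^{2} = \frac{\left(-12 - \frac{-6 + \frac{1}{17 + \sqrt{5}}}{17 + \sqrt{5}}\right)^{2} \left(17 + \sqrt{5}\right)^{2}}{49}$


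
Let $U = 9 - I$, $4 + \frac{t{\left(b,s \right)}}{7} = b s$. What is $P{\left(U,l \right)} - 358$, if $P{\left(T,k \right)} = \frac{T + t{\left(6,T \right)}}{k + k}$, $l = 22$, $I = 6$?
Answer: $- \frac{15651}{44} \approx -355.7$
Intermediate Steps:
$t{\left(b,s \right)} = -28 + 7 b s$
$U = 3$ ($U = 9 - 6 = 3$)
$P{\left(T,k \right)} = \frac{-28 + 43 T}{2 k}$ ($P{\left(T,k \right)} = \frac{T + \left(-28 + 7 \cdot 6 T\right)}{k + k} = \frac{T + \left(-28 + 42 T\right)}{2 k} = \left(-28 + 43 T\right) \frac{1}{2 k} = \frac{-28 + 43 T}{2 k}$)
$P{\left(U,l \right)} - 358 = \frac{-28 + 43 \cdot 3}{2 \cdot 22} - 358 = \frac{1}{2} \cdot \frac{1}{22} \left(-28 + 129\right) - 358 = \frac{1}{2} \cdot \frac{1}{22} \cdot 101 - 358 = \frac{101}{44} - 358 = - \frac{15651}{44}$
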